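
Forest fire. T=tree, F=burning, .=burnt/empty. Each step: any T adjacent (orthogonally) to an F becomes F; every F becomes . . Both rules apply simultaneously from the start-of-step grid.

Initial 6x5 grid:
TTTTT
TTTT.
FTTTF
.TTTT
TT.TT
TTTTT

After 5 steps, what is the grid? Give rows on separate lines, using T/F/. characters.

Step 1: 4 trees catch fire, 2 burn out
  TTTTT
  FTTT.
  .FTF.
  .TTTF
  TT.TT
  TTTTT
Step 2: 7 trees catch fire, 4 burn out
  FTTTT
  .FTF.
  ..F..
  .FTF.
  TT.TF
  TTTTT
Step 3: 7 trees catch fire, 7 burn out
  .FTFT
  ..F..
  .....
  ..F..
  TF.F.
  TTTTF
Step 4: 5 trees catch fire, 7 burn out
  ..F.F
  .....
  .....
  .....
  F....
  TFTF.
Step 5: 2 trees catch fire, 5 burn out
  .....
  .....
  .....
  .....
  .....
  F.F..

.....
.....
.....
.....
.....
F.F..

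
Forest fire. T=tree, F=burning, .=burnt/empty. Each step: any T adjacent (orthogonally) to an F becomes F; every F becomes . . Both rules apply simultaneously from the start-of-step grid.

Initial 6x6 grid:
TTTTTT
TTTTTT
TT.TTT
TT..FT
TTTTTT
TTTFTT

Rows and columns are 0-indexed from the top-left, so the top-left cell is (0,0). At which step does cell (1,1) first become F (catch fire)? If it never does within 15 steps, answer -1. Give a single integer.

Step 1: cell (1,1)='T' (+6 fires, +2 burnt)
Step 2: cell (1,1)='T' (+7 fires, +6 burnt)
Step 3: cell (1,1)='T' (+5 fires, +7 burnt)
Step 4: cell (1,1)='T' (+5 fires, +5 burnt)
Step 5: cell (1,1)='F' (+4 fires, +5 burnt)
  -> target ignites at step 5
Step 6: cell (1,1)='.' (+3 fires, +4 burnt)
Step 7: cell (1,1)='.' (+1 fires, +3 burnt)
Step 8: cell (1,1)='.' (+0 fires, +1 burnt)
  fire out at step 8

5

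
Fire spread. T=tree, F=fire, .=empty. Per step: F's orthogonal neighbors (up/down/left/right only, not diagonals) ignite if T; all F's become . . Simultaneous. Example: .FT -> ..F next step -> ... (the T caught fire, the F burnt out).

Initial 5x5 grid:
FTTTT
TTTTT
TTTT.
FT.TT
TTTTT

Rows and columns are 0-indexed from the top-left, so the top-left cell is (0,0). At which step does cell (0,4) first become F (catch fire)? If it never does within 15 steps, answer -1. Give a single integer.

Step 1: cell (0,4)='T' (+5 fires, +2 burnt)
Step 2: cell (0,4)='T' (+4 fires, +5 burnt)
Step 3: cell (0,4)='T' (+4 fires, +4 burnt)
Step 4: cell (0,4)='F' (+4 fires, +4 burnt)
  -> target ignites at step 4
Step 5: cell (0,4)='.' (+3 fires, +4 burnt)
Step 6: cell (0,4)='.' (+1 fires, +3 burnt)
Step 7: cell (0,4)='.' (+0 fires, +1 burnt)
  fire out at step 7

4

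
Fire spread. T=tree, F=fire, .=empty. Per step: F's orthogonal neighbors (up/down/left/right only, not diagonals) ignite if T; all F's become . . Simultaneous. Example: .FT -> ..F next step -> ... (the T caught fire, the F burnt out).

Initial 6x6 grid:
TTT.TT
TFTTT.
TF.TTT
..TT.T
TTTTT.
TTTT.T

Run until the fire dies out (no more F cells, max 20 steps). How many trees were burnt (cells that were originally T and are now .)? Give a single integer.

Answer: 25

Derivation:
Step 1: +4 fires, +2 burnt (F count now 4)
Step 2: +3 fires, +4 burnt (F count now 3)
Step 3: +2 fires, +3 burnt (F count now 2)
Step 4: +3 fires, +2 burnt (F count now 3)
Step 5: +4 fires, +3 burnt (F count now 4)
Step 6: +4 fires, +4 burnt (F count now 4)
Step 7: +2 fires, +4 burnt (F count now 2)
Step 8: +2 fires, +2 burnt (F count now 2)
Step 9: +1 fires, +2 burnt (F count now 1)
Step 10: +0 fires, +1 burnt (F count now 0)
Fire out after step 10
Initially T: 26, now '.': 35
Total burnt (originally-T cells now '.'): 25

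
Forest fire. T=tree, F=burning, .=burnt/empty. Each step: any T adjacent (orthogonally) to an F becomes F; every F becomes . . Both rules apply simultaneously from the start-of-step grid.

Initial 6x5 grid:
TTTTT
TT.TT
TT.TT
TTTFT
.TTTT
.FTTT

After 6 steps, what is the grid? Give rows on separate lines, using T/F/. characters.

Step 1: 6 trees catch fire, 2 burn out
  TTTTT
  TT.TT
  TT.FT
  TTF.F
  .FTFT
  ..FTT
Step 2: 6 trees catch fire, 6 burn out
  TTTTT
  TT.FT
  TT..F
  TF...
  ..F.F
  ...FT
Step 3: 5 trees catch fire, 6 burn out
  TTTFT
  TT..F
  TF...
  F....
  .....
  ....F
Step 4: 4 trees catch fire, 5 burn out
  TTF.F
  TF...
  F....
  .....
  .....
  .....
Step 5: 2 trees catch fire, 4 burn out
  TF...
  F....
  .....
  .....
  .....
  .....
Step 6: 1 trees catch fire, 2 burn out
  F....
  .....
  .....
  .....
  .....
  .....

F....
.....
.....
.....
.....
.....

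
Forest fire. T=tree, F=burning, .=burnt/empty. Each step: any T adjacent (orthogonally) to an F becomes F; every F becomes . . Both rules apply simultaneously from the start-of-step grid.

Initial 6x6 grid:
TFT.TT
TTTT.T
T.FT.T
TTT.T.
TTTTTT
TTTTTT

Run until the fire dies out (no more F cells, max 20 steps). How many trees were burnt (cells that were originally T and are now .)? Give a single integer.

Step 1: +6 fires, +2 burnt (F count now 6)
Step 2: +4 fires, +6 burnt (F count now 4)
Step 3: +5 fires, +4 burnt (F count now 5)
Step 4: +4 fires, +5 burnt (F count now 4)
Step 5: +4 fires, +4 burnt (F count now 4)
Step 6: +1 fires, +4 burnt (F count now 1)
Step 7: +0 fires, +1 burnt (F count now 0)
Fire out after step 7
Initially T: 28, now '.': 32
Total burnt (originally-T cells now '.'): 24

Answer: 24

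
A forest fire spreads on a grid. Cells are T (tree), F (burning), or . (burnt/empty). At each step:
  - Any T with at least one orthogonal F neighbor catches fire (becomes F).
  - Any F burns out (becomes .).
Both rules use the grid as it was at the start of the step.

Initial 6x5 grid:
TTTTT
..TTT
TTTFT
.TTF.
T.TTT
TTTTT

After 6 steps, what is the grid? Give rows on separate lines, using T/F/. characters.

Step 1: 5 trees catch fire, 2 burn out
  TTTTT
  ..TFT
  TTF.F
  .TF..
  T.TFT
  TTTTT
Step 2: 8 trees catch fire, 5 burn out
  TTTFT
  ..F.F
  TF...
  .F...
  T.F.F
  TTTFT
Step 3: 5 trees catch fire, 8 burn out
  TTF.F
  .....
  F....
  .....
  T....
  TTF.F
Step 4: 2 trees catch fire, 5 burn out
  TF...
  .....
  .....
  .....
  T....
  TF...
Step 5: 2 trees catch fire, 2 burn out
  F....
  .....
  .....
  .....
  T....
  F....
Step 6: 1 trees catch fire, 2 burn out
  .....
  .....
  .....
  .....
  F....
  .....

.....
.....
.....
.....
F....
.....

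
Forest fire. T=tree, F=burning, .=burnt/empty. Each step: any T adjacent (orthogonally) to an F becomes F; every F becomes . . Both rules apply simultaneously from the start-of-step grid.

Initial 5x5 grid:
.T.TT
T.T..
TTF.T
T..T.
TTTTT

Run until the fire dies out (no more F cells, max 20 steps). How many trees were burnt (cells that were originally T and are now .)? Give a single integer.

Step 1: +2 fires, +1 burnt (F count now 2)
Step 2: +1 fires, +2 burnt (F count now 1)
Step 3: +2 fires, +1 burnt (F count now 2)
Step 4: +1 fires, +2 burnt (F count now 1)
Step 5: +1 fires, +1 burnt (F count now 1)
Step 6: +1 fires, +1 burnt (F count now 1)
Step 7: +1 fires, +1 burnt (F count now 1)
Step 8: +2 fires, +1 burnt (F count now 2)
Step 9: +0 fires, +2 burnt (F count now 0)
Fire out after step 9
Initially T: 15, now '.': 21
Total burnt (originally-T cells now '.'): 11

Answer: 11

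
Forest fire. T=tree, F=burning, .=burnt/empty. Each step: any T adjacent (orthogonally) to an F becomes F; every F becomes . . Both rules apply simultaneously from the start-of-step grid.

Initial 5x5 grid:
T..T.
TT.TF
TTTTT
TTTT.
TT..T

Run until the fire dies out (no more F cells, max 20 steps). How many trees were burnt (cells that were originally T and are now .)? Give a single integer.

Answer: 16

Derivation:
Step 1: +2 fires, +1 burnt (F count now 2)
Step 2: +2 fires, +2 burnt (F count now 2)
Step 3: +2 fires, +2 burnt (F count now 2)
Step 4: +2 fires, +2 burnt (F count now 2)
Step 5: +3 fires, +2 burnt (F count now 3)
Step 6: +3 fires, +3 burnt (F count now 3)
Step 7: +2 fires, +3 burnt (F count now 2)
Step 8: +0 fires, +2 burnt (F count now 0)
Fire out after step 8
Initially T: 17, now '.': 24
Total burnt (originally-T cells now '.'): 16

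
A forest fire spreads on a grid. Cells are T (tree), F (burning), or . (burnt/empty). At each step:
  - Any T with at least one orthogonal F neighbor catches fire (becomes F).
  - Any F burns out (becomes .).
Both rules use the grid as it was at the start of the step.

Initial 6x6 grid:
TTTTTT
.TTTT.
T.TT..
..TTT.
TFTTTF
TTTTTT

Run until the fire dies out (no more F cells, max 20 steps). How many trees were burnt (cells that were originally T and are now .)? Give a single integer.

Step 1: +5 fires, +2 burnt (F count now 5)
Step 2: +6 fires, +5 burnt (F count now 6)
Step 3: +3 fires, +6 burnt (F count now 3)
Step 4: +2 fires, +3 burnt (F count now 2)
Step 5: +3 fires, +2 burnt (F count now 3)
Step 6: +3 fires, +3 burnt (F count now 3)
Step 7: +2 fires, +3 burnt (F count now 2)
Step 8: +1 fires, +2 burnt (F count now 1)
Step 9: +0 fires, +1 burnt (F count now 0)
Fire out after step 9
Initially T: 26, now '.': 35
Total burnt (originally-T cells now '.'): 25

Answer: 25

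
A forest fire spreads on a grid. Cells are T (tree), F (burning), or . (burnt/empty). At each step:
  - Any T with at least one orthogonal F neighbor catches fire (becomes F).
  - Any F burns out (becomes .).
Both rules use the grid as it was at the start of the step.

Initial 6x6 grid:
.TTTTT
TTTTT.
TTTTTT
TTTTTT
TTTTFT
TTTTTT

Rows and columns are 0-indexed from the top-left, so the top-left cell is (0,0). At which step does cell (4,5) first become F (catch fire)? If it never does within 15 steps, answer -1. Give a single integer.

Step 1: cell (4,5)='F' (+4 fires, +1 burnt)
  -> target ignites at step 1
Step 2: cell (4,5)='.' (+6 fires, +4 burnt)
Step 3: cell (4,5)='.' (+6 fires, +6 burnt)
Step 4: cell (4,5)='.' (+6 fires, +6 burnt)
Step 5: cell (4,5)='.' (+6 fires, +6 burnt)
Step 6: cell (4,5)='.' (+3 fires, +6 burnt)
Step 7: cell (4,5)='.' (+2 fires, +3 burnt)
Step 8: cell (4,5)='.' (+0 fires, +2 burnt)
  fire out at step 8

1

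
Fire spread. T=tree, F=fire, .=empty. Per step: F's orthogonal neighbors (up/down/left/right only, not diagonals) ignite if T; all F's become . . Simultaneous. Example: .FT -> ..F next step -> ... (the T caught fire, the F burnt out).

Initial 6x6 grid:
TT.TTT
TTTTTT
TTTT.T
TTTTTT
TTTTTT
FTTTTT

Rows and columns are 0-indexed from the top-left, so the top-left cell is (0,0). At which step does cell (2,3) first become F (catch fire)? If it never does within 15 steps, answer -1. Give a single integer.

Step 1: cell (2,3)='T' (+2 fires, +1 burnt)
Step 2: cell (2,3)='T' (+3 fires, +2 burnt)
Step 3: cell (2,3)='T' (+4 fires, +3 burnt)
Step 4: cell (2,3)='T' (+5 fires, +4 burnt)
Step 5: cell (2,3)='T' (+6 fires, +5 burnt)
Step 6: cell (2,3)='F' (+5 fires, +6 burnt)
  -> target ignites at step 6
Step 7: cell (2,3)='.' (+2 fires, +5 burnt)
Step 8: cell (2,3)='.' (+3 fires, +2 burnt)
Step 9: cell (2,3)='.' (+2 fires, +3 burnt)
Step 10: cell (2,3)='.' (+1 fires, +2 burnt)
Step 11: cell (2,3)='.' (+0 fires, +1 burnt)
  fire out at step 11

6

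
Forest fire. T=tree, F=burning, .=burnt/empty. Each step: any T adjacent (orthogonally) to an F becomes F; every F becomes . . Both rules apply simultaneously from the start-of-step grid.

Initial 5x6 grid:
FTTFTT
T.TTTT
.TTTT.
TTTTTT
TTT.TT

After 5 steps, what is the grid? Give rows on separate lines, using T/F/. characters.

Step 1: 5 trees catch fire, 2 burn out
  .FF.FT
  F.TFTT
  .TTTT.
  TTTTTT
  TTT.TT
Step 2: 4 trees catch fire, 5 burn out
  .....F
  ..F.FT
  .TTFT.
  TTTTTT
  TTT.TT
Step 3: 4 trees catch fire, 4 burn out
  ......
  .....F
  .TF.F.
  TTTFTT
  TTT.TT
Step 4: 3 trees catch fire, 4 burn out
  ......
  ......
  .F....
  TTF.FT
  TTT.TT
Step 5: 4 trees catch fire, 3 burn out
  ......
  ......
  ......
  TF...F
  TTF.FT

......
......
......
TF...F
TTF.FT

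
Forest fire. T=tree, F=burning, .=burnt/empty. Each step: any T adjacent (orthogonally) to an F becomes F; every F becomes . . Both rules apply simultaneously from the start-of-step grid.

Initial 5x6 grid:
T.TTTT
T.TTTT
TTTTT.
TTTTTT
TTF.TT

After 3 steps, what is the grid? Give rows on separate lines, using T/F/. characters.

Step 1: 2 trees catch fire, 1 burn out
  T.TTTT
  T.TTTT
  TTTTT.
  TTFTTT
  TF..TT
Step 2: 4 trees catch fire, 2 burn out
  T.TTTT
  T.TTTT
  TTFTT.
  TF.FTT
  F...TT
Step 3: 5 trees catch fire, 4 burn out
  T.TTTT
  T.FTTT
  TF.FT.
  F...FT
  ....TT

T.TTTT
T.FTTT
TF.FT.
F...FT
....TT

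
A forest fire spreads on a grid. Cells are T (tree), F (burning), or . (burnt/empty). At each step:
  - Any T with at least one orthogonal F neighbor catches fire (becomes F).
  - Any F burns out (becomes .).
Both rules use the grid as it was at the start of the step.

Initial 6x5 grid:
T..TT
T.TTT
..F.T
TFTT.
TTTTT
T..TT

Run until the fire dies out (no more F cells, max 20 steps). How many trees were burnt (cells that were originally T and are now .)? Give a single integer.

Answer: 17

Derivation:
Step 1: +4 fires, +2 burnt (F count now 4)
Step 2: +4 fires, +4 burnt (F count now 4)
Step 3: +4 fires, +4 burnt (F count now 4)
Step 4: +4 fires, +4 burnt (F count now 4)
Step 5: +1 fires, +4 burnt (F count now 1)
Step 6: +0 fires, +1 burnt (F count now 0)
Fire out after step 6
Initially T: 19, now '.': 28
Total burnt (originally-T cells now '.'): 17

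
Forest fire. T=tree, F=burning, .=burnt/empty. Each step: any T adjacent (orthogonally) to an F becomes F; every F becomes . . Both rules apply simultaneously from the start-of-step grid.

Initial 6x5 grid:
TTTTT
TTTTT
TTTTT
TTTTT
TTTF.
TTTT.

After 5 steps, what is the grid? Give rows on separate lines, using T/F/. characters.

Step 1: 3 trees catch fire, 1 burn out
  TTTTT
  TTTTT
  TTTTT
  TTTFT
  TTF..
  TTTF.
Step 2: 5 trees catch fire, 3 burn out
  TTTTT
  TTTTT
  TTTFT
  TTF.F
  TF...
  TTF..
Step 3: 6 trees catch fire, 5 burn out
  TTTTT
  TTTFT
  TTF.F
  TF...
  F....
  TF...
Step 4: 6 trees catch fire, 6 burn out
  TTTFT
  TTF.F
  TF...
  F....
  .....
  F....
Step 5: 4 trees catch fire, 6 burn out
  TTF.F
  TF...
  F....
  .....
  .....
  .....

TTF.F
TF...
F....
.....
.....
.....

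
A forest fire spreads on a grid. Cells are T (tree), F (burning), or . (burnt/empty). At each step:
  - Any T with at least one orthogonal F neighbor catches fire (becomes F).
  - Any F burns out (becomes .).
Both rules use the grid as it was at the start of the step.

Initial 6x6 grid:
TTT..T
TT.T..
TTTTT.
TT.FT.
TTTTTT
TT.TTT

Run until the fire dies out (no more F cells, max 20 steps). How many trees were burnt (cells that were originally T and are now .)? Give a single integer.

Answer: 25

Derivation:
Step 1: +3 fires, +1 burnt (F count now 3)
Step 2: +6 fires, +3 burnt (F count now 6)
Step 3: +4 fires, +6 burnt (F count now 4)
Step 4: +6 fires, +4 burnt (F count now 6)
Step 5: +4 fires, +6 burnt (F count now 4)
Step 6: +2 fires, +4 burnt (F count now 2)
Step 7: +0 fires, +2 burnt (F count now 0)
Fire out after step 7
Initially T: 26, now '.': 35
Total burnt (originally-T cells now '.'): 25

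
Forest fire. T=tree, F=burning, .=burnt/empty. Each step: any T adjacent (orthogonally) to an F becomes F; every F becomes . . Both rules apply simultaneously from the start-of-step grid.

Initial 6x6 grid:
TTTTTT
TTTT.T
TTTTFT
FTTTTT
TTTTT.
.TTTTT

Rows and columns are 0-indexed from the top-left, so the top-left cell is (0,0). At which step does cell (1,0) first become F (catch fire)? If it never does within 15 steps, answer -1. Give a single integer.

Step 1: cell (1,0)='T' (+6 fires, +2 burnt)
Step 2: cell (1,0)='F' (+10 fires, +6 burnt)
  -> target ignites at step 2
Step 3: cell (1,0)='.' (+9 fires, +10 burnt)
Step 4: cell (1,0)='.' (+6 fires, +9 burnt)
Step 5: cell (1,0)='.' (+0 fires, +6 burnt)
  fire out at step 5

2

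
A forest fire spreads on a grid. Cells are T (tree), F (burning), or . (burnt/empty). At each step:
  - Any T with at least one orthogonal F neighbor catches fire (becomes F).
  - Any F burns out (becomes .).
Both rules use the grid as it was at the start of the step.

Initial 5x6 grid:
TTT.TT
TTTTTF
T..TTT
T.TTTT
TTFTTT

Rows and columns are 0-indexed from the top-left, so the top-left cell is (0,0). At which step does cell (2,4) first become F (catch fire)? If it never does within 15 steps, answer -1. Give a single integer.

Step 1: cell (2,4)='T' (+6 fires, +2 burnt)
Step 2: cell (2,4)='F' (+7 fires, +6 burnt)
  -> target ignites at step 2
Step 3: cell (2,4)='.' (+5 fires, +7 burnt)
Step 4: cell (2,4)='.' (+3 fires, +5 burnt)
Step 5: cell (2,4)='.' (+2 fires, +3 burnt)
Step 6: cell (2,4)='.' (+1 fires, +2 burnt)
Step 7: cell (2,4)='.' (+0 fires, +1 burnt)
  fire out at step 7

2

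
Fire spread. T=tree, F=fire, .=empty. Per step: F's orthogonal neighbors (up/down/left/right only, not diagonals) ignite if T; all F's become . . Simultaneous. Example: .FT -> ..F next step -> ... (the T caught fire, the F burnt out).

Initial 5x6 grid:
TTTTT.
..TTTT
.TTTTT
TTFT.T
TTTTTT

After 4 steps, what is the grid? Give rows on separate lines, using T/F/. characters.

Step 1: 4 trees catch fire, 1 burn out
  TTTTT.
  ..TTTT
  .TFTTT
  TF.F.T
  TTFTTT
Step 2: 6 trees catch fire, 4 burn out
  TTTTT.
  ..FTTT
  .F.FTT
  F....T
  TF.FTT
Step 3: 5 trees catch fire, 6 burn out
  TTFTT.
  ...FTT
  ....FT
  .....T
  F...FT
Step 4: 5 trees catch fire, 5 burn out
  TF.FT.
  ....FT
  .....F
  .....T
  .....F

TF.FT.
....FT
.....F
.....T
.....F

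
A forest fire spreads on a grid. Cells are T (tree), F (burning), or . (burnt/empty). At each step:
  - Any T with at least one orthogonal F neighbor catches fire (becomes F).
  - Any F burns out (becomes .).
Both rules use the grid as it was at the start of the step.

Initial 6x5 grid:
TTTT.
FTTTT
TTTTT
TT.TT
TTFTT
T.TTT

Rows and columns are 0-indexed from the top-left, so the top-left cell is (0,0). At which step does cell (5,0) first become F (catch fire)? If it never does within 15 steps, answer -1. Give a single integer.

Step 1: cell (5,0)='T' (+6 fires, +2 burnt)
Step 2: cell (5,0)='T' (+9 fires, +6 burnt)
Step 3: cell (5,0)='F' (+7 fires, +9 burnt)
  -> target ignites at step 3
Step 4: cell (5,0)='.' (+3 fires, +7 burnt)
Step 5: cell (5,0)='.' (+0 fires, +3 burnt)
  fire out at step 5

3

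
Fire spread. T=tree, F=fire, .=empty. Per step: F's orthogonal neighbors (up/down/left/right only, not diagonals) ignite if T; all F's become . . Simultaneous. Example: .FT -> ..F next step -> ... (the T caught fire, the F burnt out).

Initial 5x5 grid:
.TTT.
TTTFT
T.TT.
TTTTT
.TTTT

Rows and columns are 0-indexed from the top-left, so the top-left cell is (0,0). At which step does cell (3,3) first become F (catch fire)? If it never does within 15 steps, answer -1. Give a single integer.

Step 1: cell (3,3)='T' (+4 fires, +1 burnt)
Step 2: cell (3,3)='F' (+4 fires, +4 burnt)
  -> target ignites at step 2
Step 3: cell (3,3)='.' (+5 fires, +4 burnt)
Step 4: cell (3,3)='.' (+4 fires, +5 burnt)
Step 5: cell (3,3)='.' (+2 fires, +4 burnt)
Step 6: cell (3,3)='.' (+0 fires, +2 burnt)
  fire out at step 6

2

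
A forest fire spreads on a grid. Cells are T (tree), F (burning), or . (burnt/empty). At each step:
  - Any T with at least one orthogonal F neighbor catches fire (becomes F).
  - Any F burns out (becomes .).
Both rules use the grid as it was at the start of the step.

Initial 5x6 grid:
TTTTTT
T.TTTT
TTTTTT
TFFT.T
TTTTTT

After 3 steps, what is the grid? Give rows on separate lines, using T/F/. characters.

Step 1: 6 trees catch fire, 2 burn out
  TTTTTT
  T.TTTT
  TFFTTT
  F..F.T
  TFFTTT
Step 2: 5 trees catch fire, 6 burn out
  TTTTTT
  T.FTTT
  F..FTT
  .....T
  F..FTT
Step 3: 5 trees catch fire, 5 burn out
  TTFTTT
  F..FTT
  ....FT
  .....T
  ....FT

TTFTTT
F..FTT
....FT
.....T
....FT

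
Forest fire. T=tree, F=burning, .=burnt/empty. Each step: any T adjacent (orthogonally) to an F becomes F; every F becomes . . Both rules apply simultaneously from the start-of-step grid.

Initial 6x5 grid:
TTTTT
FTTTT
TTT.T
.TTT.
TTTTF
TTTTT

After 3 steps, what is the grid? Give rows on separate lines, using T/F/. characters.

Step 1: 5 trees catch fire, 2 burn out
  FTTTT
  .FTTT
  FTT.T
  .TTT.
  TTTF.
  TTTTF
Step 2: 6 trees catch fire, 5 burn out
  .FTTT
  ..FTT
  .FT.T
  .TTF.
  TTF..
  TTTF.
Step 3: 7 trees catch fire, 6 burn out
  ..FTT
  ...FT
  ..F.T
  .FF..
  TF...
  TTF..

..FTT
...FT
..F.T
.FF..
TF...
TTF..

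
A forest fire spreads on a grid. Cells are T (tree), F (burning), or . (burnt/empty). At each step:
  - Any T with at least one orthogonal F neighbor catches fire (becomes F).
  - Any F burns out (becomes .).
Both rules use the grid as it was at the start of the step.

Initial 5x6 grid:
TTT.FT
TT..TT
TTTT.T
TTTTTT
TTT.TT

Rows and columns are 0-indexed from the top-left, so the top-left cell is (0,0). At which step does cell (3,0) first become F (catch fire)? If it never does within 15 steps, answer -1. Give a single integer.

Step 1: cell (3,0)='T' (+2 fires, +1 burnt)
Step 2: cell (3,0)='T' (+1 fires, +2 burnt)
Step 3: cell (3,0)='T' (+1 fires, +1 burnt)
Step 4: cell (3,0)='T' (+1 fires, +1 burnt)
Step 5: cell (3,0)='T' (+2 fires, +1 burnt)
Step 6: cell (3,0)='T' (+2 fires, +2 burnt)
Step 7: cell (3,0)='T' (+2 fires, +2 burnt)
Step 8: cell (3,0)='T' (+3 fires, +2 burnt)
Step 9: cell (3,0)='F' (+3 fires, +3 burnt)
  -> target ignites at step 9
Step 10: cell (3,0)='.' (+3 fires, +3 burnt)
Step 11: cell (3,0)='.' (+2 fires, +3 burnt)
Step 12: cell (3,0)='.' (+2 fires, +2 burnt)
Step 13: cell (3,0)='.' (+0 fires, +2 burnt)
  fire out at step 13

9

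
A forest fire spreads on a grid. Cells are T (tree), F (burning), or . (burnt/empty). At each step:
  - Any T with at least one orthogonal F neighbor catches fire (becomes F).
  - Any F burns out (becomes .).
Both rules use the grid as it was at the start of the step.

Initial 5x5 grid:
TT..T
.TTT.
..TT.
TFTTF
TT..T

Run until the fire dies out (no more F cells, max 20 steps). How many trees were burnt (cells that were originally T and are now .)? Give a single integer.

Step 1: +5 fires, +2 burnt (F count now 5)
Step 2: +3 fires, +5 burnt (F count now 3)
Step 3: +2 fires, +3 burnt (F count now 2)
Step 4: +1 fires, +2 burnt (F count now 1)
Step 5: +1 fires, +1 burnt (F count now 1)
Step 6: +1 fires, +1 burnt (F count now 1)
Step 7: +0 fires, +1 burnt (F count now 0)
Fire out after step 7
Initially T: 14, now '.': 24
Total burnt (originally-T cells now '.'): 13

Answer: 13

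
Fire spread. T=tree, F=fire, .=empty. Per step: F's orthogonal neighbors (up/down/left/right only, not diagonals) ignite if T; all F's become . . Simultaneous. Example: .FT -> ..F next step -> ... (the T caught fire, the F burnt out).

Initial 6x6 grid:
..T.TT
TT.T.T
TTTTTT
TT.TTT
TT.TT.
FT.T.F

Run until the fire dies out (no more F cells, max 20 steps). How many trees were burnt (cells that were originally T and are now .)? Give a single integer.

Answer: 23

Derivation:
Step 1: +2 fires, +2 burnt (F count now 2)
Step 2: +2 fires, +2 burnt (F count now 2)
Step 3: +2 fires, +2 burnt (F count now 2)
Step 4: +2 fires, +2 burnt (F count now 2)
Step 5: +2 fires, +2 burnt (F count now 2)
Step 6: +1 fires, +2 burnt (F count now 1)
Step 7: +3 fires, +1 burnt (F count now 3)
Step 8: +3 fires, +3 burnt (F count now 3)
Step 9: +4 fires, +3 burnt (F count now 4)
Step 10: +1 fires, +4 burnt (F count now 1)
Step 11: +1 fires, +1 burnt (F count now 1)
Step 12: +0 fires, +1 burnt (F count now 0)
Fire out after step 12
Initially T: 24, now '.': 35
Total burnt (originally-T cells now '.'): 23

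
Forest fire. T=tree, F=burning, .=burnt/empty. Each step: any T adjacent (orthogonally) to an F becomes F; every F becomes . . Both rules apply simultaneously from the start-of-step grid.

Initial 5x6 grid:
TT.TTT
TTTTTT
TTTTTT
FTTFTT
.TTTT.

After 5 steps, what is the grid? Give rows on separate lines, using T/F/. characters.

Step 1: 6 trees catch fire, 2 burn out
  TT.TTT
  TTTTTT
  FTTFTT
  .FF.FT
  .TTFT.
Step 2: 9 trees catch fire, 6 burn out
  TT.TTT
  FTTFTT
  .FF.FT
  .....F
  .FF.F.
Step 3: 6 trees catch fire, 9 burn out
  FT.FTT
  .FF.FT
  .....F
  ......
  ......
Step 4: 3 trees catch fire, 6 burn out
  .F..FT
  .....F
  ......
  ......
  ......
Step 5: 1 trees catch fire, 3 burn out
  .....F
  ......
  ......
  ......
  ......

.....F
......
......
......
......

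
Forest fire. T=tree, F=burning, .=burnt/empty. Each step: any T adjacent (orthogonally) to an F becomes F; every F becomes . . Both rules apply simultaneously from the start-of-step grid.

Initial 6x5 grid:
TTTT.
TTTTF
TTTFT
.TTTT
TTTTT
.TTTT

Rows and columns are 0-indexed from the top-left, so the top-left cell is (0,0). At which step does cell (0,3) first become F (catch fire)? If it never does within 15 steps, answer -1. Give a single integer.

Step 1: cell (0,3)='T' (+4 fires, +2 burnt)
Step 2: cell (0,3)='F' (+6 fires, +4 burnt)
  -> target ignites at step 2
Step 3: cell (0,3)='.' (+7 fires, +6 burnt)
Step 4: cell (0,3)='.' (+5 fires, +7 burnt)
Step 5: cell (0,3)='.' (+3 fires, +5 burnt)
Step 6: cell (0,3)='.' (+0 fires, +3 burnt)
  fire out at step 6

2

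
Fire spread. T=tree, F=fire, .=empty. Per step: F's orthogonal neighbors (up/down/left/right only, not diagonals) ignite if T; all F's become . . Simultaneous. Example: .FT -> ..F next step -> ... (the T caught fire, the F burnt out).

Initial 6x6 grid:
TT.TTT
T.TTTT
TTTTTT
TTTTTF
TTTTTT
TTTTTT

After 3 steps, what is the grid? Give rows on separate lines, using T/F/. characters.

Step 1: 3 trees catch fire, 1 burn out
  TT.TTT
  T.TTTT
  TTTTTF
  TTTTF.
  TTTTTF
  TTTTTT
Step 2: 5 trees catch fire, 3 burn out
  TT.TTT
  T.TTTF
  TTTTF.
  TTTF..
  TTTTF.
  TTTTTF
Step 3: 6 trees catch fire, 5 burn out
  TT.TTF
  T.TTF.
  TTTF..
  TTF...
  TTTF..
  TTTTF.

TT.TTF
T.TTF.
TTTF..
TTF...
TTTF..
TTTTF.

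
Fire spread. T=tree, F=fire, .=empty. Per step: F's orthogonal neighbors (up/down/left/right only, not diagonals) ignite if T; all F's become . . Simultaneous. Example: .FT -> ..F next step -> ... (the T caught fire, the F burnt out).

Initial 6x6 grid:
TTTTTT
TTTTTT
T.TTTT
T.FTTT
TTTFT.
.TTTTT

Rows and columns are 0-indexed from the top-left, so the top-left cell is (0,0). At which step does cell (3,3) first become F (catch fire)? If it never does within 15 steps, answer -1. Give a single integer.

Step 1: cell (3,3)='F' (+5 fires, +2 burnt)
  -> target ignites at step 1
Step 2: cell (3,3)='.' (+6 fires, +5 burnt)
Step 3: cell (3,3)='.' (+8 fires, +6 burnt)
Step 4: cell (3,3)='.' (+6 fires, +8 burnt)
Step 5: cell (3,3)='.' (+4 fires, +6 burnt)
Step 6: cell (3,3)='.' (+1 fires, +4 burnt)
Step 7: cell (3,3)='.' (+0 fires, +1 burnt)
  fire out at step 7

1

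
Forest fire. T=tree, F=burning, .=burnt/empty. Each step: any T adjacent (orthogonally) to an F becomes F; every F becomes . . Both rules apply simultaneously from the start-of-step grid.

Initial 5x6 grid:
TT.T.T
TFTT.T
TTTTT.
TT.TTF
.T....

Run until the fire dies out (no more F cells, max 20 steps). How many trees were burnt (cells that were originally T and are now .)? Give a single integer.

Answer: 16

Derivation:
Step 1: +5 fires, +2 burnt (F count now 5)
Step 2: +7 fires, +5 burnt (F count now 7)
Step 3: +4 fires, +7 burnt (F count now 4)
Step 4: +0 fires, +4 burnt (F count now 0)
Fire out after step 4
Initially T: 18, now '.': 28
Total burnt (originally-T cells now '.'): 16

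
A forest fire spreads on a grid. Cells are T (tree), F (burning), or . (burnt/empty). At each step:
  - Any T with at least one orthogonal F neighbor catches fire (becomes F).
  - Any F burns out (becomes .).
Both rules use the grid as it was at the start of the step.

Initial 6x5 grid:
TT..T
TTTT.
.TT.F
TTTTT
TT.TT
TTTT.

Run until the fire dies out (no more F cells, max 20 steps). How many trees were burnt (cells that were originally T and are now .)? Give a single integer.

Answer: 21

Derivation:
Step 1: +1 fires, +1 burnt (F count now 1)
Step 2: +2 fires, +1 burnt (F count now 2)
Step 3: +2 fires, +2 burnt (F count now 2)
Step 4: +3 fires, +2 burnt (F count now 3)
Step 5: +5 fires, +3 burnt (F count now 5)
Step 6: +4 fires, +5 burnt (F count now 4)
Step 7: +3 fires, +4 burnt (F count now 3)
Step 8: +1 fires, +3 burnt (F count now 1)
Step 9: +0 fires, +1 burnt (F count now 0)
Fire out after step 9
Initially T: 22, now '.': 29
Total burnt (originally-T cells now '.'): 21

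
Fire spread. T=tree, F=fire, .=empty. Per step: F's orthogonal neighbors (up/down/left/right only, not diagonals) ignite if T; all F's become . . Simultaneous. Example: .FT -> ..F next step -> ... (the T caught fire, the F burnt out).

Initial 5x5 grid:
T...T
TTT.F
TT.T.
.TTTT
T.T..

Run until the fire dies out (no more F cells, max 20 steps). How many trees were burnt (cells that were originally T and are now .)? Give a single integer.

Answer: 1

Derivation:
Step 1: +1 fires, +1 burnt (F count now 1)
Step 2: +0 fires, +1 burnt (F count now 0)
Fire out after step 2
Initially T: 14, now '.': 12
Total burnt (originally-T cells now '.'): 1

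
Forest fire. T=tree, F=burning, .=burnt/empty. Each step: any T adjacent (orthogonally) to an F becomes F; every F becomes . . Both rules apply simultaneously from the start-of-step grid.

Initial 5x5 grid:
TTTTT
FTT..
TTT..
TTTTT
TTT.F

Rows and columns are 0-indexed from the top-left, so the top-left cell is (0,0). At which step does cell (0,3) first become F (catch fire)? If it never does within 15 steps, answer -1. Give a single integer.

Step 1: cell (0,3)='T' (+4 fires, +2 burnt)
Step 2: cell (0,3)='T' (+5 fires, +4 burnt)
Step 3: cell (0,3)='T' (+5 fires, +5 burnt)
Step 4: cell (0,3)='F' (+3 fires, +5 burnt)
  -> target ignites at step 4
Step 5: cell (0,3)='.' (+1 fires, +3 burnt)
Step 6: cell (0,3)='.' (+0 fires, +1 burnt)
  fire out at step 6

4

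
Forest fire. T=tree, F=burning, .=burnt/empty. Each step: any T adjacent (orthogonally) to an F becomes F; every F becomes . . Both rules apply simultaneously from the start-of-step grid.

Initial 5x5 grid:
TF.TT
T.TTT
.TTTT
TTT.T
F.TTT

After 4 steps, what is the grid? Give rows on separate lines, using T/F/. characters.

Step 1: 2 trees catch fire, 2 burn out
  F..TT
  T.TTT
  .TTTT
  FTT.T
  ..TTT
Step 2: 2 trees catch fire, 2 burn out
  ...TT
  F.TTT
  .TTTT
  .FT.T
  ..TTT
Step 3: 2 trees catch fire, 2 burn out
  ...TT
  ..TTT
  .FTTT
  ..F.T
  ..TTT
Step 4: 2 trees catch fire, 2 burn out
  ...TT
  ..TTT
  ..FTT
  ....T
  ..FTT

...TT
..TTT
..FTT
....T
..FTT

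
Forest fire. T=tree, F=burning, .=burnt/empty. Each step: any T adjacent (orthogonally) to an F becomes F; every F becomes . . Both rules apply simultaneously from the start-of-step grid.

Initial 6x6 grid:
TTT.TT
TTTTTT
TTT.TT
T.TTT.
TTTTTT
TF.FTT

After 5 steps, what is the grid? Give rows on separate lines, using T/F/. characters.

Step 1: 4 trees catch fire, 2 burn out
  TTT.TT
  TTTTTT
  TTT.TT
  T.TTT.
  TFTFTT
  F...FT
Step 2: 5 trees catch fire, 4 burn out
  TTT.TT
  TTTTTT
  TTT.TT
  T.TFT.
  F.F.FT
  .....F
Step 3: 4 trees catch fire, 5 burn out
  TTT.TT
  TTTTTT
  TTT.TT
  F.F.F.
  .....F
  ......
Step 4: 3 trees catch fire, 4 burn out
  TTT.TT
  TTTTTT
  FTF.FT
  ......
  ......
  ......
Step 5: 5 trees catch fire, 3 burn out
  TTT.TT
  FTFTFT
  .F...F
  ......
  ......
  ......

TTT.TT
FTFTFT
.F...F
......
......
......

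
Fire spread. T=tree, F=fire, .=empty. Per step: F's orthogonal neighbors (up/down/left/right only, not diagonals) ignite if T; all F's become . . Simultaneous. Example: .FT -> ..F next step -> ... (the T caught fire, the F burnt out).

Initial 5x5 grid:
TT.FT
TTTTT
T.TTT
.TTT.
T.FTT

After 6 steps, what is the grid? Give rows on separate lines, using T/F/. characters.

Step 1: 4 trees catch fire, 2 burn out
  TT..F
  TTTFT
  T.TTT
  .TFT.
  T..FT
Step 2: 7 trees catch fire, 4 burn out
  TT...
  TTF.F
  T.FFT
  .F.F.
  T...F
Step 3: 2 trees catch fire, 7 burn out
  TT...
  TF...
  T...F
  .....
  T....
Step 4: 2 trees catch fire, 2 burn out
  TF...
  F....
  T....
  .....
  T....
Step 5: 2 trees catch fire, 2 burn out
  F....
  .....
  F....
  .....
  T....
Step 6: 0 trees catch fire, 2 burn out
  .....
  .....
  .....
  .....
  T....

.....
.....
.....
.....
T....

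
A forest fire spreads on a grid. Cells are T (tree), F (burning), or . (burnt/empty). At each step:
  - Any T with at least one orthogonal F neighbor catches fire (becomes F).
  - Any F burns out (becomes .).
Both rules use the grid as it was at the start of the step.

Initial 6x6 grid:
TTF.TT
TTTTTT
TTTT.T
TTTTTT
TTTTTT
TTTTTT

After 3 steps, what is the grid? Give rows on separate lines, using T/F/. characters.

Step 1: 2 trees catch fire, 1 burn out
  TF..TT
  TTFTTT
  TTTT.T
  TTTTTT
  TTTTTT
  TTTTTT
Step 2: 4 trees catch fire, 2 burn out
  F...TT
  TF.FTT
  TTFT.T
  TTTTTT
  TTTTTT
  TTTTTT
Step 3: 5 trees catch fire, 4 burn out
  ....TT
  F...FT
  TF.F.T
  TTFTTT
  TTTTTT
  TTTTTT

....TT
F...FT
TF.F.T
TTFTTT
TTTTTT
TTTTTT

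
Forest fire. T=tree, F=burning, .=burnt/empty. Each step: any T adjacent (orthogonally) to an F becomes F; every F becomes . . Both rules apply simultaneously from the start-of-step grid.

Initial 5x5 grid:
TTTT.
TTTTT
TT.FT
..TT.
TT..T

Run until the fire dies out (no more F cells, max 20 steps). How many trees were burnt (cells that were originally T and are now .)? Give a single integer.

Answer: 14

Derivation:
Step 1: +3 fires, +1 burnt (F count now 3)
Step 2: +4 fires, +3 burnt (F count now 4)
Step 3: +2 fires, +4 burnt (F count now 2)
Step 4: +3 fires, +2 burnt (F count now 3)
Step 5: +2 fires, +3 burnt (F count now 2)
Step 6: +0 fires, +2 burnt (F count now 0)
Fire out after step 6
Initially T: 17, now '.': 22
Total burnt (originally-T cells now '.'): 14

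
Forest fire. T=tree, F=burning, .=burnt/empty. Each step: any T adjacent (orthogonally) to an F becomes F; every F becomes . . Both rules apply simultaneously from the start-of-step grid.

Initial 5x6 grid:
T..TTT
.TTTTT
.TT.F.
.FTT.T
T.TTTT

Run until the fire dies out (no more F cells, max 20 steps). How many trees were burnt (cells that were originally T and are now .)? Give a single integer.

Answer: 17

Derivation:
Step 1: +3 fires, +2 burnt (F count now 3)
Step 2: +7 fires, +3 burnt (F count now 7)
Step 3: +4 fires, +7 burnt (F count now 4)
Step 4: +1 fires, +4 burnt (F count now 1)
Step 5: +1 fires, +1 burnt (F count now 1)
Step 6: +1 fires, +1 burnt (F count now 1)
Step 7: +0 fires, +1 burnt (F count now 0)
Fire out after step 7
Initially T: 19, now '.': 28
Total burnt (originally-T cells now '.'): 17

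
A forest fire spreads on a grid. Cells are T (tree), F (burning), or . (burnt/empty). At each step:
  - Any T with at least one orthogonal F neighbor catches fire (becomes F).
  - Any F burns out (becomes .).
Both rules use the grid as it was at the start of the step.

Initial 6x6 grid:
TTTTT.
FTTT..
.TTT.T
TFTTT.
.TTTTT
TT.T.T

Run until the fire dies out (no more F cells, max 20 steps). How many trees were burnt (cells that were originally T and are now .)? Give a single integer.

Answer: 24

Derivation:
Step 1: +6 fires, +2 burnt (F count now 6)
Step 2: +6 fires, +6 burnt (F count now 6)
Step 3: +6 fires, +6 burnt (F count now 6)
Step 4: +3 fires, +6 burnt (F count now 3)
Step 5: +2 fires, +3 burnt (F count now 2)
Step 6: +1 fires, +2 burnt (F count now 1)
Step 7: +0 fires, +1 burnt (F count now 0)
Fire out after step 7
Initially T: 25, now '.': 35
Total burnt (originally-T cells now '.'): 24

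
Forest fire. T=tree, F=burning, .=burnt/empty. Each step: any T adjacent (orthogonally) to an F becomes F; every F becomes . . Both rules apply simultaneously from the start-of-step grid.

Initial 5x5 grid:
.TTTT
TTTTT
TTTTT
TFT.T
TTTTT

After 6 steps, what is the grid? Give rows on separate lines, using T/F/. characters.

Step 1: 4 trees catch fire, 1 burn out
  .TTTT
  TTTTT
  TFTTT
  F.F.T
  TFTTT
Step 2: 5 trees catch fire, 4 burn out
  .TTTT
  TFTTT
  F.FTT
  ....T
  F.FTT
Step 3: 5 trees catch fire, 5 burn out
  .FTTT
  F.FTT
  ...FT
  ....T
  ...FT
Step 4: 4 trees catch fire, 5 burn out
  ..FTT
  ...FT
  ....F
  ....T
  ....F
Step 5: 3 trees catch fire, 4 burn out
  ...FT
  ....F
  .....
  ....F
  .....
Step 6: 1 trees catch fire, 3 burn out
  ....F
  .....
  .....
  .....
  .....

....F
.....
.....
.....
.....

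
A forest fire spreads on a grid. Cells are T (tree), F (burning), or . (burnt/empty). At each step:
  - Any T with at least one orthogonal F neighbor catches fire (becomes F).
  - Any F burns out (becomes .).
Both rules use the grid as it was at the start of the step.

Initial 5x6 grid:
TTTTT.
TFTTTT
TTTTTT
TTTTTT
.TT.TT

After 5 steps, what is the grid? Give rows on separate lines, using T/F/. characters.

Step 1: 4 trees catch fire, 1 burn out
  TFTTT.
  F.FTTT
  TFTTTT
  TTTTTT
  .TT.TT
Step 2: 6 trees catch fire, 4 burn out
  F.FTT.
  ...FTT
  F.FTTT
  TFTTTT
  .TT.TT
Step 3: 6 trees catch fire, 6 burn out
  ...FT.
  ....FT
  ...FTT
  F.FTTT
  .FT.TT
Step 4: 5 trees catch fire, 6 burn out
  ....F.
  .....F
  ....FT
  ...FTT
  ..F.TT
Step 5: 2 trees catch fire, 5 burn out
  ......
  ......
  .....F
  ....FT
  ....TT

......
......
.....F
....FT
....TT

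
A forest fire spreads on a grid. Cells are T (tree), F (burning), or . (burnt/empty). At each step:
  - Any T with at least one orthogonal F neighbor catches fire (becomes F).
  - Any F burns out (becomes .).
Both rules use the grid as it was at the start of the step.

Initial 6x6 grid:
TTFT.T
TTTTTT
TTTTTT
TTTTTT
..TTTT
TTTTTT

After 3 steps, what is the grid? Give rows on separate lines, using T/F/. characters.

Step 1: 3 trees catch fire, 1 burn out
  TF.F.T
  TTFTTT
  TTTTTT
  TTTTTT
  ..TTTT
  TTTTTT
Step 2: 4 trees catch fire, 3 burn out
  F....T
  TF.FTT
  TTFTTT
  TTTTTT
  ..TTTT
  TTTTTT
Step 3: 5 trees catch fire, 4 burn out
  .....T
  F...FT
  TF.FTT
  TTFTTT
  ..TTTT
  TTTTTT

.....T
F...FT
TF.FTT
TTFTTT
..TTTT
TTTTTT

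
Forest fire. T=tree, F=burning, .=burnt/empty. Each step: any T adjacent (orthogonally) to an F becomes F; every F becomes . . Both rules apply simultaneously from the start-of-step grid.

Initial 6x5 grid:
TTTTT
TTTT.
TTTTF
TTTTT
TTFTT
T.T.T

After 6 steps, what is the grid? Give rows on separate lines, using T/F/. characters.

Step 1: 6 trees catch fire, 2 burn out
  TTTTT
  TTTT.
  TTTF.
  TTFTF
  TF.FT
  T.F.T
Step 2: 6 trees catch fire, 6 burn out
  TTTTT
  TTTF.
  TTF..
  TF.F.
  F...F
  T...T
Step 3: 6 trees catch fire, 6 burn out
  TTTFT
  TTF..
  TF...
  F....
  .....
  F...F
Step 4: 4 trees catch fire, 6 burn out
  TTF.F
  TF...
  F....
  .....
  .....
  .....
Step 5: 2 trees catch fire, 4 burn out
  TF...
  F....
  .....
  .....
  .....
  .....
Step 6: 1 trees catch fire, 2 burn out
  F....
  .....
  .....
  .....
  .....
  .....

F....
.....
.....
.....
.....
.....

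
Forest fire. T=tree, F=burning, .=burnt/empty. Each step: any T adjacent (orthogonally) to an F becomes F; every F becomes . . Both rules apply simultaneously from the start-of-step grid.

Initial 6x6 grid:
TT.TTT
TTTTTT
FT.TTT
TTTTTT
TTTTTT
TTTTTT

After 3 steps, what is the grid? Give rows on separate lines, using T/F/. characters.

Step 1: 3 trees catch fire, 1 burn out
  TT.TTT
  FTTTTT
  .F.TTT
  FTTTTT
  TTTTTT
  TTTTTT
Step 2: 4 trees catch fire, 3 burn out
  FT.TTT
  .FTTTT
  ...TTT
  .FTTTT
  FTTTTT
  TTTTTT
Step 3: 5 trees catch fire, 4 burn out
  .F.TTT
  ..FTTT
  ...TTT
  ..FTTT
  .FTTTT
  FTTTTT

.F.TTT
..FTTT
...TTT
..FTTT
.FTTTT
FTTTTT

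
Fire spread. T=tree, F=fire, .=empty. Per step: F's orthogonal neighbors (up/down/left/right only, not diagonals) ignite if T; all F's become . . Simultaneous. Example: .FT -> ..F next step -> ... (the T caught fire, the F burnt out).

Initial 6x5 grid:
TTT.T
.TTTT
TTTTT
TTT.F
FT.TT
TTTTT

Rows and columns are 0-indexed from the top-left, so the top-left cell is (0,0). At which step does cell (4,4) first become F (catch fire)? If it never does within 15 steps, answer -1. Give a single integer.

Step 1: cell (4,4)='F' (+5 fires, +2 burnt)
  -> target ignites at step 1
Step 2: cell (4,4)='.' (+7 fires, +5 burnt)
Step 3: cell (4,4)='.' (+7 fires, +7 burnt)
Step 4: cell (4,4)='.' (+2 fires, +7 burnt)
Step 5: cell (4,4)='.' (+2 fires, +2 burnt)
Step 6: cell (4,4)='.' (+1 fires, +2 burnt)
Step 7: cell (4,4)='.' (+0 fires, +1 burnt)
  fire out at step 7

1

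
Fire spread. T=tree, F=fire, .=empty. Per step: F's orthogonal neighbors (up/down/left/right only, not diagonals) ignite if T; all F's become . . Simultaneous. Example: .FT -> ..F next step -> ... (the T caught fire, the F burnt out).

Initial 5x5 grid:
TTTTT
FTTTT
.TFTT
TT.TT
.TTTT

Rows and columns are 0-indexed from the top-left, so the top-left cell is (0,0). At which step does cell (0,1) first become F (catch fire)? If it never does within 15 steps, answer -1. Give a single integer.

Step 1: cell (0,1)='T' (+5 fires, +2 burnt)
Step 2: cell (0,1)='F' (+6 fires, +5 burnt)
  -> target ignites at step 2
Step 3: cell (0,1)='.' (+6 fires, +6 burnt)
Step 4: cell (0,1)='.' (+3 fires, +6 burnt)
Step 5: cell (0,1)='.' (+0 fires, +3 burnt)
  fire out at step 5

2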